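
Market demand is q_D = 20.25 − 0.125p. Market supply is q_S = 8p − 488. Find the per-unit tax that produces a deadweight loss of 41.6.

In inverse form: demand p = 162 − 8q, supply p = 61 + 0.125q.
Competitive equilibrium: 162 − 8q = 61 + 0.125q → q* = 12.4308, p* = 62.5538.
A tax t gives Δq = t/8.125 and wedge t, so DWL = t²/16.25.
t²/16.25 = 41.6 → t² = 676 → t = 26.

26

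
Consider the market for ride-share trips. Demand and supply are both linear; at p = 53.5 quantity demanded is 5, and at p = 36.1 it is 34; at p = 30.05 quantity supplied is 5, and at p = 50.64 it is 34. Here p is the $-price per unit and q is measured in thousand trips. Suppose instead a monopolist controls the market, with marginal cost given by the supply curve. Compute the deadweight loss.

$33.90 thousand

Demand slope = (36.1 − 53.5)/(34 − 5) = −0.6, so p = 56.5 − 0.6q.
Supply slope = (50.64 − 30.05)/(34 − 5) = 0.71, so p = 26.5 + 0.71q.
Competitive equilibrium: 56.5 − 0.6q = 26.5 + 0.71q → q* = 22.9008, p* = 42.7595.
Marginal revenue: MR = 56.5 − 1.2q. Set MR = MC: 56.5 − 1.2q = 26.5 + 0.71q → q_m = 15.7068.
Price p_m = 56.5 − 0.6·15.7068 = 47.0759; MC(q_m) = 26.5 + 0.71·15.7068 = 37.6518.
Competitive q* = 22.9008, so Δq = 7.194; wedge = 47.0759 − 37.6518 = 9.4241.
Deadweight loss = ½ × 7.194 × 9.4241 = $33.90 thousand.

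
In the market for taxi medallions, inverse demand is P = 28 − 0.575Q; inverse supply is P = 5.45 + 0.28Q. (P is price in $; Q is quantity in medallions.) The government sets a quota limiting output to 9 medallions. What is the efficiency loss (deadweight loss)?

Competitive equilibrium: 28 − 0.575Q = 5.45 + 0.28Q → Q* = 26.3743, P* = 12.8348.
At Q = 9: demand price = 28 − 0.575·9 = 22.825; supply price = 5.45 + 0.28·9 = 7.97.
ΔQ = 26.3743 − 9 = 17.3743; wedge = 22.825 − 7.97 = 14.855.
Welfare loss = ½ × 17.3743 × 14.855 = $129.05.

$129.05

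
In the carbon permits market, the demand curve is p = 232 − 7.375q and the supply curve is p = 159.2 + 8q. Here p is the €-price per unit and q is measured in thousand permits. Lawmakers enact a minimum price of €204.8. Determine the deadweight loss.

€8.42 thousand

Competitive equilibrium: 232 − 7.375q = 159.2 + 8q → q* = 4.73496, p* = 197.07967.
At the floor p = 204.8, quantity demanded = (232 − 204.8)/7.375 = 3.68814.
Sellers' marginal cost at q' = 3.68814: 159.2 + 8·3.68814 = 188.70512.
Δq = 4.73496 − 3.68814 = 1.04682; wedge = 204.8 − 188.70512 = 16.09488.
The triangle = ½ × 1.04682 × 16.09488 = €8.42 thousand.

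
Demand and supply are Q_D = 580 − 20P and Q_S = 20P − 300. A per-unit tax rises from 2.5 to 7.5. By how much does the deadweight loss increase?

250

In inverse form: demand P = 29 − 0.05Q, supply P = 15 + 0.05Q.
Competitive equilibrium: 29 − 0.05Q = 15 + 0.05Q → Q* = 140, P* = 22.
For a per-unit tax t: ΔQ = t/0.1, so DWL = ½·t·(t/0.1) = t²/0.2.
At t = 2.5: DWL = 31.25. At t = 7.5: DWL = 281.25.
Increase = 281.25 − 31.25 = 250.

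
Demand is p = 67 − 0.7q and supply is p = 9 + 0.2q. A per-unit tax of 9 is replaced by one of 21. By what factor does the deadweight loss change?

Competitive equilibrium: 67 − 0.7q = 9 + 0.2q → q* = 64.4444, p* = 21.8889.
For a per-unit tax t: Δq = t/0.9, so DWL = ½·t·(t/0.9) = t²/1.8.
At t = 9: DWL = 45. At t = 21: DWL = 245.
Ratio = (21/9)² = 5.444.

5.444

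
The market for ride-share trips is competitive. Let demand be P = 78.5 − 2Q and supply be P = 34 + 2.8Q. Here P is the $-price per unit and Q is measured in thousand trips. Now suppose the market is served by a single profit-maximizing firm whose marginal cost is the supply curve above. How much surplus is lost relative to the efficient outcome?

$17.84 thousand

Competitive equilibrium: 78.5 − 2Q = 34 + 2.8Q → Q* = 9.2708, P* = 59.9583.
Marginal revenue: MR = 78.5 − 4Q. Set MR = MC: 78.5 − 4Q = 34 + 2.8Q → Q_m = 6.5441.
Price P_m = 78.5 − 2·6.5441 = 65.4118; MC(Q_m) = 34 + 2.8·6.5441 = 52.3235.
Competitive Q* = 9.2708, so ΔQ = 2.7267; wedge = 65.4118 − 52.3235 = 13.0883.
The triangle = ½ × 2.7267 × 13.0883 = $17.84 thousand.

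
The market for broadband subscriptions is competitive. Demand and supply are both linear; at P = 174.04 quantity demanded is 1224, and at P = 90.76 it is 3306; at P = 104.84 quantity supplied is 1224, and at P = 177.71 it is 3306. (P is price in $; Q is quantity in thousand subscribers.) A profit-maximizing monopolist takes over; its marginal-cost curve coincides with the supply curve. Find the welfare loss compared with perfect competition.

Demand slope = (90.76 − 174.04)/(3306 − 1224) = −0.04, so P = 223 − 0.04Q.
Supply slope = (177.71 − 104.84)/(3306 − 1224) = 0.035, so P = 62 + 0.035Q.
Competitive equilibrium: 223 − 0.04Q = 62 + 0.035Q → Q* = 2146.6667, P* = 137.1333.
Marginal revenue: MR = 223 − 0.08Q. Set MR = MC: 223 − 0.08Q = 62 + 0.035Q → Q_m = 1400.
Price P_m = 223 − 0.04·1400 = 167; MC(Q_m) = 62 + 0.035·1400 = 111.
Competitive Q* = 2146.6667, so ΔQ = 746.6667; wedge = 167 − 111 = 56.
Deadweight loss = ½ × 746.6667 × 56 = $20906.67 thousand.

$20906.67 thousand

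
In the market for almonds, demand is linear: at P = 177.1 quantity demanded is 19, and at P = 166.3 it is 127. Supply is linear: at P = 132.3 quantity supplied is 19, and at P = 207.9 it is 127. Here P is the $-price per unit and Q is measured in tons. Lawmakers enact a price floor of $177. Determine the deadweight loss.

Demand slope = (166.3 − 177.1)/(127 − 19) = −0.1, so P = 179 − 0.1Q.
Supply slope = (207.9 − 132.3)/(127 − 19) = 0.7, so P = 119 + 0.7Q.
Competitive equilibrium: 179 − 0.1Q = 119 + 0.7Q → Q* = 75, P* = 171.5.
At the floor P = 177, quantity demanded = (179 − 177)/0.1 = 20.
Sellers' marginal cost at Q' = 20: 119 + 0.7·20 = 133.
ΔQ = 75 − 20 = 55; wedge = 177 − 133 = 44.
Welfare loss = ½ × 55 × 44 = $1210.

$1210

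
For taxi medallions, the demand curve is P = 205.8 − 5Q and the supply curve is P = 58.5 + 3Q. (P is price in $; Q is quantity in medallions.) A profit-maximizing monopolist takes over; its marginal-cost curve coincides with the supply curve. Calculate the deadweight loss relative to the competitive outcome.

$200.60

Competitive equilibrium: 205.8 − 5Q = 58.5 + 3Q → Q* = 18.4125, P* = 113.7375.
Marginal revenue: MR = 205.8 − 10Q. Set MR = MC: 205.8 − 10Q = 58.5 + 3Q → Q_m = 11.3308.
Price P_m = 205.8 − 5·11.3308 = 149.146; MC(Q_m) = 58.5 + 3·11.3308 = 92.4924.
Competitive Q* = 18.4125, so ΔQ = 7.0817; wedge = 149.146 − 92.4924 = 56.6536.
Welfare loss = ½ × 7.0817 × 56.6536 = $200.60.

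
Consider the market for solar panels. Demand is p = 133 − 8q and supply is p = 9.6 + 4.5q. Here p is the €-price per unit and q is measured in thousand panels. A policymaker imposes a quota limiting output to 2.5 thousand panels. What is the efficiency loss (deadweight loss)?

€339.66 thousand

Competitive equilibrium: 133 − 8q = 9.6 + 4.5q → q* = 9.872, p* = 54.024.
At q = 2.5: demand price = 133 − 8·2.5 = 113; supply price = 9.6 + 4.5·2.5 = 20.85.
Δq = 9.872 − 2.5 = 7.372; wedge = 113 − 20.85 = 92.15.
DWL = ½ × 7.372 × 92.15 = €339.66 thousand.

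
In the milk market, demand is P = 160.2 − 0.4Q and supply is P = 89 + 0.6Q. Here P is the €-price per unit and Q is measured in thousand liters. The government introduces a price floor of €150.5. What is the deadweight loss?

€1102.15 thousand

Competitive equilibrium: 160.2 − 0.4Q = 89 + 0.6Q → Q* = 71.2, P* = 131.72.
At the floor P = 150.5, quantity demanded = (160.2 − 150.5)/0.4 = 24.25.
Sellers' marginal cost at Q' = 24.25: 89 + 0.6·24.25 = 103.55.
ΔQ = 71.2 − 24.25 = 46.95; wedge = 150.5 − 103.55 = 46.95.
The triangle = ½ × 46.95 × 46.95 = €1102.15 thousand.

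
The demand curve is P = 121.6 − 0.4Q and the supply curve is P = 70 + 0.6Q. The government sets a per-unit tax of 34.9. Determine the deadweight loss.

Competitive equilibrium: 121.6 − 0.4Q = 70 + 0.6Q → Q* = 51.6, P* = 100.96.
With the tax, the buyer price exceeds the seller price by 34.9: (121.6 − 0.4Q) − (70 + 0.6Q) = 34.9 → Q' = 16.7.
ΔQ = 51.6 − 16.7 = 34.9; the wedge equals the tax, 34.9.
DWL = ½ × 34.9 × 34.9 = 609.005.

609.005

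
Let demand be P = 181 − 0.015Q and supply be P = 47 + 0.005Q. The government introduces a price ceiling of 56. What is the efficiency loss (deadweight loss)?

Competitive equilibrium: 181 − 0.015Q = 47 + 0.005Q → Q* = 6700, P* = 80.5.
At the ceiling P = 56, quantity supplied = (56 − 47)/0.005 = 1800.
Willingness to pay at Q' = 1800: 181 − 0.015·1800 = 154.
ΔQ = 6700 − 1800 = 4900; wedge = 154 − 56 = 98.
Welfare loss = ½ × 4900 × 98 = 240100.

240100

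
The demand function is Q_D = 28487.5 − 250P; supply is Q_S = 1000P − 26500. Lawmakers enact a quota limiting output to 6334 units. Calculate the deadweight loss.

In inverse form: demand P = 113.95 − 0.004Q, supply P = 26.5 + 0.001Q.
Competitive equilibrium: 113.95 − 0.004Q = 26.5 + 0.001Q → Q* = 17490, P* = 43.99.
At Q = 6334: demand price = 113.95 − 0.004·6334 = 88.614; supply price = 26.5 + 0.001·6334 = 32.834.
ΔQ = 17490 − 6334 = 11156; wedge = 88.614 − 32.834 = 55.78.
Welfare loss = ½ × 11156 × 55.78 = 311140.84.

311140.84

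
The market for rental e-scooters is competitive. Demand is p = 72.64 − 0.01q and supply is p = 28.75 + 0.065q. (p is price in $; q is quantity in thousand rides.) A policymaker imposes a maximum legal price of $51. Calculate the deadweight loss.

$2212.38 thousand

Competitive equilibrium: 72.64 − 0.01q = 28.75 + 0.065q → q* = 585.2, p* = 66.788.
At the ceiling p = 51, quantity supplied = (51 − 28.75)/0.065 = 342.307692.
Willingness to pay at q' = 342.307692: 72.64 − 0.01·342.307692 = 69.216923.
Δq = 585.2 − 342.307692 = 242.892308; wedge = 69.216923 − 51 = 18.216923.
The triangle = ½ × 242.892308 × 18.216923 = $2212.38 thousand.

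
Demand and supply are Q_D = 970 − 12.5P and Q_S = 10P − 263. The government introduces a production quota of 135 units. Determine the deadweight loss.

2025

In inverse form: demand P = 77.6 − 0.08Q, supply P = 26.3 + 0.1Q.
Competitive equilibrium: 77.6 − 0.08Q = 26.3 + 0.1Q → Q* = 285, P* = 54.8.
At Q = 135: demand price = 77.6 − 0.08·135 = 66.8; supply price = 26.3 + 0.1·135 = 39.8.
ΔQ = 285 − 135 = 150; wedge = 66.8 − 39.8 = 27.
Deadweight loss = ½ × 150 × 27 = 2025.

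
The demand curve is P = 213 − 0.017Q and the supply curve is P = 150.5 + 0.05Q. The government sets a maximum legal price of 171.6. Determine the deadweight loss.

Competitive equilibrium: 213 − 0.017Q = 150.5 + 0.05Q → Q* = 932.8358, P* = 197.1418.
At the ceiling P = 171.6, quantity supplied = (171.6 − 150.5)/0.05 = 422.
Willingness to pay at Q' = 422: 213 − 0.017·422 = 205.826.
ΔQ = 932.8358 − 422 = 510.8358; wedge = 205.826 − 171.6 = 34.226.
DWL = ½ × 510.8358 × 34.226 = 8741.93.

8741.93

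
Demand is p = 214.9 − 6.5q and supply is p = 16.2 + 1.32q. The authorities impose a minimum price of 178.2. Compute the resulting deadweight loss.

1527.16

Competitive equilibrium: 214.9 − 6.5q = 16.2 + 1.32q → q* = 25.4092, p* = 49.7402.
At the floor p = 178.2, quantity demanded = (214.9 − 178.2)/6.5 = 5.6462.
Sellers' marginal cost at q' = 5.6462: 16.2 + 1.32·5.6462 = 23.653.
Δq = 25.4092 − 5.6462 = 19.763; wedge = 178.2 − 23.653 = 154.547.
Deadweight loss = ½ × 19.763 × 154.547 = 1527.16.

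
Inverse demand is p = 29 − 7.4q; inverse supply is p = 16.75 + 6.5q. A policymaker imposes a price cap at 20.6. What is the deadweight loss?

Competitive equilibrium: 29 − 7.4q = 16.75 + 6.5q → q* = 0.8813, p* = 22.4784.
At the ceiling p = 20.6, quantity supplied = (20.6 − 16.75)/6.5 = 0.5923.
Willingness to pay at q' = 0.5923: 29 − 7.4·0.5923 = 24.617.
Δq = 0.8813 − 0.5923 = 0.289; wedge = 24.617 − 20.6 = 4.017.
Deadweight loss = ½ × 0.289 × 4.017 = 0.58.

0.58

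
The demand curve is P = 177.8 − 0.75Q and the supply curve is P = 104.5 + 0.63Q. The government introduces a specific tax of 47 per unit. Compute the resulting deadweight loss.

Competitive equilibrium: 177.8 − 0.75Q = 104.5 + 0.63Q → Q* = 53.1159, P* = 137.963.
With the tax, the buyer price exceeds the seller price by 47: (177.8 − 0.75Q) − (104.5 + 0.63Q) = 47 → Q' = 19.058.
ΔQ = 53.1159 − 19.058 = 34.0579; the wedge equals the tax, 47.
The triangle = ½ × 34.0579 × 47 = 800.36.

800.36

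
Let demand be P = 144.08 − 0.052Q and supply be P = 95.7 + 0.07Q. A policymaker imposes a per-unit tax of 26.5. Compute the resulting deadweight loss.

2878.07

Competitive equilibrium: 144.08 − 0.052Q = 95.7 + 0.07Q → Q* = 396.5574, P* = 123.459.
With the tax, the buyer price exceeds the seller price by 26.5: (144.08 − 0.052Q) − (95.7 + 0.07Q) = 26.5 → Q' = 179.3443.
ΔQ = 396.5574 − 179.3443 = 217.2131; the wedge equals the tax, 26.5.
DWL = ½ × 217.2131 × 26.5 = 2878.07.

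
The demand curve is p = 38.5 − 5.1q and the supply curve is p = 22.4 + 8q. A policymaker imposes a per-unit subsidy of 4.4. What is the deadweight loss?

Competitive equilibrium: 38.5 − 5.1q = 22.4 + 8q → q* = 1.229, p* = 32.2321.
The subsidy lowers effective supply by 4.4: p = 18 + 8q.
New quantity: 38.5 − 5.1q = 18 + 8q → q' = 1.5649.
Overproduction Δq = 1.5649 − 1.229 = 0.3359; wedge = subsidy = 4.4.
DWL = ½ × 0.3359 × 4.4 = 0.74.

0.74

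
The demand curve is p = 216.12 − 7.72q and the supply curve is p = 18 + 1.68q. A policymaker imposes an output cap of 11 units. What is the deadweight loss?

477.23

Competitive equilibrium: 216.12 − 7.72q = 18 + 1.68q → q* = 21.0766, p* = 53.4087.
At q = 11: demand price = 216.12 − 7.72·11 = 131.2; supply price = 18 + 1.68·11 = 36.48.
Δq = 21.0766 − 11 = 10.0766; wedge = 131.2 − 36.48 = 94.72.
The triangle = ½ × 10.0766 × 94.72 = 477.23.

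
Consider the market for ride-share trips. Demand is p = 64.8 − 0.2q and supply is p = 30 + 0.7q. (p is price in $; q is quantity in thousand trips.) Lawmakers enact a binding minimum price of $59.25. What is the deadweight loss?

Competitive equilibrium: 64.8 − 0.2q = 30 + 0.7q → q* = 38.6667, p* = 57.0667.
At the floor p = 59.25, quantity demanded = (64.8 − 59.25)/0.2 = 27.75.
Sellers' marginal cost at q' = 27.75: 30 + 0.7·27.75 = 49.425.
Δq = 38.6667 − 27.75 = 10.9167; wedge = 59.25 − 49.425 = 9.825.
The triangle = ½ × 10.9167 × 9.825 = $53.63 thousand.

$53.63 thousand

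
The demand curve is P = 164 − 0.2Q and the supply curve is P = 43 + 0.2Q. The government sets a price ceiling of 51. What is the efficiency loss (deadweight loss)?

13781.25

Competitive equilibrium: 164 − 0.2Q = 43 + 0.2Q → Q* = 302.5, P* = 103.5.
At the ceiling P = 51, quantity supplied = (51 − 43)/0.2 = 40.
Willingness to pay at Q' = 40: 164 − 0.2·40 = 156.
ΔQ = 302.5 − 40 = 262.5; wedge = 156 − 51 = 105.
The triangle = ½ × 262.5 × 105 = 13781.25.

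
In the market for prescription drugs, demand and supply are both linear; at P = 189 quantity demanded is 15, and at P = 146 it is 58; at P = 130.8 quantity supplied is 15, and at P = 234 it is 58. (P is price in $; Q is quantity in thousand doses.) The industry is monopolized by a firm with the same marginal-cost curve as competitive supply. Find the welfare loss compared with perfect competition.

Demand slope = (146 − 189)/(58 − 15) = −1, so P = 204 − Q.
Supply slope = (234 − 130.8)/(58 − 15) = 2.4, so P = 94.8 + 2.4Q.
Competitive equilibrium: 204 − Q = 94.8 + 2.4Q → Q* = 32.1176, P* = 171.8824.
Marginal revenue: MR = 204 − 2Q. Set MR = MC: 204 − 2Q = 94.8 + 2.4Q → Q_m = 24.8182.
Price P_m = 204 − 1·24.8182 = 179.1818; MC(Q_m) = 94.8 + 2.4·24.8182 = 154.3637.
Competitive Q* = 32.1176, so ΔQ = 7.2994; wedge = 179.1818 − 154.3637 = 24.8181.
Deadweight loss = ½ × 7.2994 × 24.8181 = $90.58 thousand.

$90.58 thousand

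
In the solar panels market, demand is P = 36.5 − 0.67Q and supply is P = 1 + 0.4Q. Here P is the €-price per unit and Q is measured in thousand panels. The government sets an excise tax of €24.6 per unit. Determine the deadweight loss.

Competitive equilibrium: 36.5 − 0.67Q = 1 + 0.4Q → Q* = 33.1776, P* = 14.271.
With the tax, the buyer price exceeds the seller price by 24.6: (36.5 − 0.67Q) − (1 + 0.4Q) = 24.6 → Q' = 10.1869.
ΔQ = 33.1776 − 10.1869 = 22.9907; the wedge equals the tax, 24.6.
Welfare loss = ½ × 22.9907 × 24.6 = €282.79 thousand.

€282.79 thousand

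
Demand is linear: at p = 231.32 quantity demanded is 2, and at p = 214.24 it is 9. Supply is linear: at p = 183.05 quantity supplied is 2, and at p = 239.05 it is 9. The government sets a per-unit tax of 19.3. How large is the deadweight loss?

Demand slope = (214.24 − 231.32)/(9 − 2) = −2.44, so p = 236.2 − 2.44q.
Supply slope = (239.05 − 183.05)/(9 − 2) = 8, so p = 167.05 + 8q.
Competitive equilibrium: 236.2 − 2.44q = 167.05 + 8q → q* = 6.6236, p* = 220.0385.
With the tax, the buyer price exceeds the seller price by 19.3: (236.2 − 2.44q) − (167.05 + 8q) = 19.3 → q' = 4.7749.
Δq = 6.6236 − 4.7749 = 1.8487; the wedge equals the tax, 19.3.
DWL = ½ × 1.8487 × 19.3 = 17.84.

17.84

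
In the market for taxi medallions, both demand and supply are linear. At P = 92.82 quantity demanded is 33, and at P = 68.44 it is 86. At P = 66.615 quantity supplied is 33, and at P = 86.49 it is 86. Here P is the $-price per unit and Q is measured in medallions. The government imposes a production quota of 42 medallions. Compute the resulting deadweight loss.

Demand slope = (68.44 − 92.82)/(86 − 33) = −0.46, so P = 108 − 0.46Q.
Supply slope = (86.49 − 66.615)/(86 − 33) = 0.375, so P = 54.24 + 0.375Q.
Competitive equilibrium: 108 − 0.46Q = 54.24 + 0.375Q → Q* = 64.3832, P* = 78.3837.
At Q = 42: demand price = 108 − 0.46·42 = 88.68; supply price = 54.24 + 0.375·42 = 69.99.
ΔQ = 64.3832 − 42 = 22.3832; wedge = 88.68 − 69.99 = 18.69.
Welfare loss = ½ × 22.3832 × 18.69 = $209.17.

$209.17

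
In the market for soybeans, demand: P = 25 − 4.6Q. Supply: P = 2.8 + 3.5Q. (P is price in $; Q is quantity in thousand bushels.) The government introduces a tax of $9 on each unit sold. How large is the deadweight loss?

$5 thousand

Competitive equilibrium: 25 − 4.6Q = 2.8 + 3.5Q → Q* = 2.7407, P* = 12.3926.
With the tax, the buyer price exceeds the seller price by 9: (25 − 4.6Q) − (2.8 + 3.5Q) = 9 → Q' = 1.6296.
ΔQ = 2.7407 − 1.6296 = 1.1111; the wedge equals the tax, 9.
Welfare loss = ½ × 1.1111 × 9 = $5 thousand.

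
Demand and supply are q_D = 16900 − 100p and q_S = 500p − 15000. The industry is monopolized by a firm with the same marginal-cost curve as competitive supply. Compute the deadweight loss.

166330.92

In inverse form: demand p = 169 − 0.01q, supply p = 30 + 0.002q.
Competitive equilibrium: 169 − 0.01q = 30 + 0.002q → q* = 11583.333333, p* = 53.166667.
Marginal revenue: MR = 169 − 0.02q. Set MR = MC: 169 − 0.02q = 30 + 0.002q → q_m = 6318.181818.
Price p_m = 169 − 0.01·6318.181818 = 105.818182; MC(q_m) = 30 + 0.002·6318.181818 = 42.636364.
Competitive q* = 11583.333333, so Δq = 5265.151515; wedge = 105.818182 − 42.636364 = 63.181818.
Deadweight loss = ½ × 5265.151515 × 63.181818 = 166330.92.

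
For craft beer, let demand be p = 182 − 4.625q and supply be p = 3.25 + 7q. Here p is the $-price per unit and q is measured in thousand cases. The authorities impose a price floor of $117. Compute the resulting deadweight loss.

Competitive equilibrium: 182 − 4.625q = 3.25 + 7q → q* = 15.3763, p* = 110.8844.
At the floor p = 117, quantity demanded = (182 − 117)/4.625 = 14.0541.
Sellers' marginal cost at q' = 14.0541: 3.25 + 7·14.0541 = 101.6287.
Δq = 15.3763 − 14.0541 = 1.3222; wedge = 117 − 101.6287 = 15.3713.
Welfare loss = ½ × 1.3222 × 15.3713 = $10.16 thousand.

$10.16 thousand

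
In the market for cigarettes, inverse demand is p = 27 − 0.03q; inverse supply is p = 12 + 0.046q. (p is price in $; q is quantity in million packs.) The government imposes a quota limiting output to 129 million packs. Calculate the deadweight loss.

Competitive equilibrium: 27 − 0.03q = 12 + 0.046q → q* = 197.3684, p* = 21.0789.
At q = 129: demand price = 27 − 0.03·129 = 23.13; supply price = 12 + 0.046·129 = 17.934.
Δq = 197.3684 − 129 = 68.3684; wedge = 23.13 − 17.934 = 5.196.
DWL = ½ × 68.3684 × 5.196 = $177.62 million.

$177.62 million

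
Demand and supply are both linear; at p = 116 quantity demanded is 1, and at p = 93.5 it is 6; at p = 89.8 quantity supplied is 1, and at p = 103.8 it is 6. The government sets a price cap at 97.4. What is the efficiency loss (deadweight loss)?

Demand slope = (93.5 − 116)/(6 − 1) = −4.5, so p = 120.5 − 4.5q.
Supply slope = (103.8 − 89.8)/(6 − 1) = 2.8, so p = 87 + 2.8q.
Competitive equilibrium: 120.5 − 4.5q = 87 + 2.8q → q* = 4.589, p* = 99.8493.
At the ceiling p = 97.4, quantity supplied = (97.4 − 87)/2.8 = 3.7143.
Willingness to pay at q' = 3.7143: 120.5 − 4.5·3.7143 = 103.7857.
Δq = 4.589 − 3.7143 = 0.8747; wedge = 103.7857 − 97.4 = 6.3857.
DWL = ½ × 0.8747 × 6.3857 = 2.79.

2.79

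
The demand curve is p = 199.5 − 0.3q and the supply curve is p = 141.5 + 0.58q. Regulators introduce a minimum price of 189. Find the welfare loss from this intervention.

420.36

Competitive equilibrium: 199.5 − 0.3q = 141.5 + 0.58q → q* = 65.9091, p* = 179.7273.
At the floor p = 189, quantity demanded = (199.5 − 189)/0.3 = 35.
Sellers' marginal cost at q' = 35: 141.5 + 0.58·35 = 161.8.
Δq = 65.9091 − 35 = 30.9091; wedge = 189 − 161.8 = 27.2.
Welfare loss = ½ × 30.9091 × 27.2 = 420.36.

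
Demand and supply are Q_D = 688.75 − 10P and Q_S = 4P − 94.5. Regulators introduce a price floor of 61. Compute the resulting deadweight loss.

446.93

In inverse form: demand P = 68.875 − 0.1Q, supply P = 23.625 + 0.25Q.
Competitive equilibrium: 68.875 − 0.1Q = 23.625 + 0.25Q → Q* = 129.2857, P* = 55.9464.
At the floor P = 61, quantity demanded = (68.875 − 61)/0.1 = 78.75.
Sellers' marginal cost at Q' = 78.75: 23.625 + 0.25·78.75 = 43.3125.
ΔQ = 129.2857 − 78.75 = 50.5357; wedge = 61 − 43.3125 = 17.6875.
Deadweight loss = ½ × 50.5357 × 17.6875 = 446.93.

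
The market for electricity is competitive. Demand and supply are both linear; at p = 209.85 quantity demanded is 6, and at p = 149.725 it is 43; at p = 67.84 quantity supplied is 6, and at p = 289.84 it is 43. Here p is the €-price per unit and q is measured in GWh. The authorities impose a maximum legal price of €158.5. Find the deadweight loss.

€47.08

Demand slope = (149.725 − 209.85)/(43 − 6) = −1.625, so p = 219.6 − 1.625q.
Supply slope = (289.84 − 67.84)/(43 − 6) = 6, so p = 31.84 + 6q.
Competitive equilibrium: 219.6 − 1.625q = 31.84 + 6q → q* = 24.62426, p* = 179.58557.
At the ceiling p = 158.5, quantity supplied = (158.5 − 31.84)/6 = 21.11.
Willingness to pay at q' = 21.11: 219.6 − 1.625·21.11 = 185.29625.
Δq = 24.62426 − 21.11 = 3.51426; wedge = 185.29625 − 158.5 = 26.79625.
Deadweight loss = ½ × 3.51426 × 26.79625 = €47.08.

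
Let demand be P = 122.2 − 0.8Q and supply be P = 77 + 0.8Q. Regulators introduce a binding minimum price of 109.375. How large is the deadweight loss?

119.44

Competitive equilibrium: 122.2 − 0.8Q = 77 + 0.8Q → Q* = 28.25, P* = 99.6.
At the floor P = 109.375, quantity demanded = (122.2 − 109.375)/0.8 = 16.0313.
Sellers' marginal cost at Q' = 16.0313: 77 + 0.8·16.0313 = 89.825.
ΔQ = 28.25 − 16.0313 = 12.2187; wedge = 109.375 − 89.825 = 19.55.
Deadweight loss = ½ × 12.2187 × 19.55 = 119.44.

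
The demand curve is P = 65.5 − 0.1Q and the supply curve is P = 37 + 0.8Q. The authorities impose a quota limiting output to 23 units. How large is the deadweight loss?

33.80

Competitive equilibrium: 65.5 − 0.1Q = 37 + 0.8Q → Q* = 31.6667, P* = 62.3333.
At Q = 23: demand price = 65.5 − 0.1·23 = 63.2; supply price = 37 + 0.8·23 = 55.4.
ΔQ = 31.6667 − 23 = 8.6667; wedge = 63.2 − 55.4 = 7.8.
DWL = ½ × 8.6667 × 7.8 = 33.80.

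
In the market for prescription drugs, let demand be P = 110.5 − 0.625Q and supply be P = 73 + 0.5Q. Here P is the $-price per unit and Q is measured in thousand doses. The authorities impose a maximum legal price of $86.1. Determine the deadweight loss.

$28.62 thousand

Competitive equilibrium: 110.5 − 0.625Q = 73 + 0.5Q → Q* = 33.3333, P* = 89.6667.
At the ceiling P = 86.1, quantity supplied = (86.1 − 73)/0.5 = 26.2.
Willingness to pay at Q' = 26.2: 110.5 − 0.625·26.2 = 94.125.
ΔQ = 33.3333 − 26.2 = 7.1333; wedge = 94.125 − 86.1 = 8.025.
The triangle = ½ × 7.1333 × 8.025 = $28.62 thousand.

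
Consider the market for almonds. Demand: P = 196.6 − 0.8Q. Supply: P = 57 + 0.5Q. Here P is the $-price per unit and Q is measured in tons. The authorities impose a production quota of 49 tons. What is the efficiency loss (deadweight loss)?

Competitive equilibrium: 196.6 − 0.8Q = 57 + 0.5Q → Q* = 107.3846, P* = 110.6923.
At Q = 49: demand price = 196.6 − 0.8·49 = 157.4; supply price = 57 + 0.5·49 = 81.5.
ΔQ = 107.3846 − 49 = 58.3846; wedge = 157.4 − 81.5 = 75.9.
Deadweight loss = ½ × 58.3846 × 75.9 = $2215.70.

$2215.70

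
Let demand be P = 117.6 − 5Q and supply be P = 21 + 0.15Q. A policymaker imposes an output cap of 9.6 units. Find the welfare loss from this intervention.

215.93

Competitive equilibrium: 117.6 − 5Q = 21 + 0.15Q → Q* = 18.7573, P* = 23.8136.
At Q = 9.6: demand price = 117.6 − 5·9.6 = 69.6; supply price = 21 + 0.15·9.6 = 22.44.
ΔQ = 18.7573 − 9.6 = 9.1573; wedge = 69.6 − 22.44 = 47.16.
DWL = ½ × 9.1573 × 47.16 = 215.93.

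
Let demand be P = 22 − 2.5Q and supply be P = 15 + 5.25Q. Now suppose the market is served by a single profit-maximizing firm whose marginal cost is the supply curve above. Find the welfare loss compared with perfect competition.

0.19

Competitive equilibrium: 22 − 2.5Q = 15 + 5.25Q → Q* = 0.9032, P* = 19.7419.
Marginal revenue: MR = 22 − 5Q. Set MR = MC: 22 − 5Q = 15 + 5.25Q → Q_m = 0.6829.
Price P_m = 22 − 2.5·0.6829 = 20.2928; MC(Q_m) = 15 + 5.25·0.6829 = 18.5852.
Competitive Q* = 0.9032, so ΔQ = 0.2203; wedge = 20.2928 − 18.5852 = 1.7076.
The triangle = ½ × 0.2203 × 1.7076 = 0.19.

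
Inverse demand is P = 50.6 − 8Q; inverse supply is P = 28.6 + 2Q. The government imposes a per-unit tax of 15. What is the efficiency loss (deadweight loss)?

Competitive equilibrium: 50.6 − 8Q = 28.6 + 2Q → Q* = 2.2, P* = 33.
With the tax, the buyer price exceeds the seller price by 15: (50.6 − 8Q) − (28.6 + 2Q) = 15 → Q' = 0.7.
ΔQ = 2.2 − 0.7 = 1.5; the wedge equals the tax, 15.
The triangle = ½ × 1.5 × 15 = 11.25.

11.25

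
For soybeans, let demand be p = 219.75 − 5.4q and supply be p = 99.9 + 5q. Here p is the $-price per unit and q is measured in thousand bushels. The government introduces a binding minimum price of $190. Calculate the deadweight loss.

$188.12 thousand

Competitive equilibrium: 219.75 − 5.4q = 99.9 + 5q → q* = 11.524, p* = 157.5202.
At the floor p = 190, quantity demanded = (219.75 − 190)/5.4 = 5.5093.
Sellers' marginal cost at q' = 5.5093: 99.9 + 5·5.5093 = 127.4465.
Δq = 11.524 − 5.5093 = 6.0147; wedge = 190 − 127.4465 = 62.5535.
Welfare loss = ½ × 6.0147 × 62.5535 = $188.12 thousand.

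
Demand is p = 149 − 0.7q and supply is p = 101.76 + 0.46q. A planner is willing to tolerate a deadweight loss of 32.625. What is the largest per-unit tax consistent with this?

Competitive equilibrium: 149 − 0.7q = 101.76 + 0.46q → q* = 40.7241, p* = 120.4931.
A tax t gives Δq = t/1.16 and wedge t, so DWL = t²/2.32.
t²/2.32 = 32.625 → t² = 75.69 → t = 8.7.

8.7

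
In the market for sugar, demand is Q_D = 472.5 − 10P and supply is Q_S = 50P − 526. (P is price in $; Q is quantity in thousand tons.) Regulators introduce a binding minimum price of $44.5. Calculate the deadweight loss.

$4656.52 thousand

In inverse form: demand P = 47.25 − 0.1Q, supply P = 10.52 + 0.02Q.
Competitive equilibrium: 47.25 − 0.1Q = 10.52 + 0.02Q → Q* = 306.0833, P* = 16.6417.
At the floor P = 44.5, quantity demanded = (47.25 − 44.5)/0.1 = 27.5.
Sellers' marginal cost at Q' = 27.5: 10.52 + 0.02·27.5 = 11.07.
ΔQ = 306.0833 − 27.5 = 278.5833; wedge = 44.5 − 11.07 = 33.43.
Welfare loss = ½ × 278.5833 × 33.43 = $4656.52 thousand.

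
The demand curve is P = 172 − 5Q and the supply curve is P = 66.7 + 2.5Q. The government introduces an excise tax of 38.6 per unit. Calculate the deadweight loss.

99.33

Competitive equilibrium: 172 − 5Q = 66.7 + 2.5Q → Q* = 14.04, P* = 101.8.
With the tax, the buyer price exceeds the seller price by 38.6: (172 − 5Q) − (66.7 + 2.5Q) = 38.6 → Q' = 8.8933.
ΔQ = 14.04 − 8.8933 = 5.1467; the wedge equals the tax, 38.6.
The triangle = ½ × 5.1467 × 38.6 = 99.33.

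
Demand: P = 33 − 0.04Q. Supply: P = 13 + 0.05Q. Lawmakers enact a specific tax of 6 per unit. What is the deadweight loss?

200

Competitive equilibrium: 33 − 0.04Q = 13 + 0.05Q → Q* = 222.2222, P* = 24.1111.
With the tax, the buyer price exceeds the seller price by 6: (33 − 0.04Q) − (13 + 0.05Q) = 6 → Q' = 155.5556.
ΔQ = 222.2222 − 155.5556 = 66.6666; the wedge equals the tax, 6.
The triangle = ½ × 66.6666 × 6 = 200.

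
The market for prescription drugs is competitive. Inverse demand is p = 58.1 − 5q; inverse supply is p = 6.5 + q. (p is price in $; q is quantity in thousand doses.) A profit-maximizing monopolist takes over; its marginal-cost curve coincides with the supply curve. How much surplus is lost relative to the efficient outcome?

Competitive equilibrium: 58.1 − 5q = 6.5 + q → q* = 8.6, p* = 15.1.
Marginal revenue: MR = 58.1 − 10q. Set MR = MC: 58.1 − 10q = 6.5 + q → q_m = 4.6909.
Price p_m = 58.1 − 5·4.6909 = 34.6455; MC(q_m) = 6.5 + 1·4.6909 = 11.1909.
Competitive q* = 8.6, so Δq = 3.9091; wedge = 34.6455 − 11.1909 = 23.4546.
The triangle = ½ × 3.9091 × 23.4546 = $45.84 thousand.

$45.84 thousand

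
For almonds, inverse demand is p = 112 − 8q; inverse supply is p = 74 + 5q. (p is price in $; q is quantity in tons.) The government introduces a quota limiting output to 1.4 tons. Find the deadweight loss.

$15.08

Competitive equilibrium: 112 − 8q = 74 + 5q → q* = 2.9231, p* = 88.6154.
At q = 1.4: demand price = 112 − 8·1.4 = 100.8; supply price = 74 + 5·1.4 = 81.
Δq = 2.9231 − 1.4 = 1.5231; wedge = 100.8 − 81 = 19.8.
DWL = ½ × 1.5231 × 19.8 = $15.08.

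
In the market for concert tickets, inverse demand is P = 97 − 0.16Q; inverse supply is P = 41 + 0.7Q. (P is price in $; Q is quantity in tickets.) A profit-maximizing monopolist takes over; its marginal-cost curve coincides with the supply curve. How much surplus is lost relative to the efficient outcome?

$44.86

Competitive equilibrium: 97 − 0.16Q = 41 + 0.7Q → Q* = 65.1163, P* = 86.5814.
Marginal revenue: MR = 97 − 0.32Q. Set MR = MC: 97 − 0.32Q = 41 + 0.7Q → Q_m = 54.902.
Price P_m = 97 − 0.16·54.902 = 88.2157; MC(Q_m) = 41 + 0.7·54.902 = 79.4314.
Competitive Q* = 65.1163, so ΔQ = 10.2143; wedge = 88.2157 − 79.4314 = 8.7843.
The triangle = ½ × 10.2143 × 8.7843 = $44.86.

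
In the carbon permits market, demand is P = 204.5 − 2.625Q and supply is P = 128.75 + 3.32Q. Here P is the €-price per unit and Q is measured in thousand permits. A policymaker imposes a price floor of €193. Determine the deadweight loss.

€207.79 thousand

Competitive equilibrium: 204.5 − 2.625Q = 128.75 + 3.32Q → Q* = 12.7418, P* = 171.0528.
At the floor P = 193, quantity demanded = (204.5 − 193)/2.625 = 4.381.
Sellers' marginal cost at Q' = 4.381: 128.75 + 3.32·4.381 = 143.2949.
ΔQ = 12.7418 − 4.381 = 8.3608; wedge = 193 − 143.2949 = 49.7051.
DWL = ½ × 8.3608 × 49.7051 = €207.79 thousand.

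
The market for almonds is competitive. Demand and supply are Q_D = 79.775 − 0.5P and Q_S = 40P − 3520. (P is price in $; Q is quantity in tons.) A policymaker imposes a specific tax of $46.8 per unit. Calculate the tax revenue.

In inverse form: demand P = 159.55 − 2Q, supply P = 88 + 0.025Q.
Competitive equilibrium: 159.55 − 2Q = 88 + 0.025Q → Q* = 35.3333, P* = 88.8833.
With the tax, the buyer price exceeds the seller price by 46.8: (159.55 − 2Q) − (88 + 0.025Q) = 46.8 → Q' = 12.2222.
Tax revenue = 46.8 × 12.2222 = $572.

$572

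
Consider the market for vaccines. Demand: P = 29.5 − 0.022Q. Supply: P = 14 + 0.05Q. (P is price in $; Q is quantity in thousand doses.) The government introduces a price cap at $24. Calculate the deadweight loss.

$8.40 thousand

Competitive equilibrium: 29.5 − 0.022Q = 14 + 0.05Q → Q* = 215.2778, P* = 24.7639.
At the ceiling P = 24, quantity supplied = (24 − 14)/0.05 = 200.
Willingness to pay at Q' = 200: 29.5 − 0.022·200 = 25.1.
ΔQ = 215.2778 − 200 = 15.2778; wedge = 25.1 − 24 = 1.1.
Deadweight loss = ½ × 15.2778 × 1.1 = $8.40 thousand.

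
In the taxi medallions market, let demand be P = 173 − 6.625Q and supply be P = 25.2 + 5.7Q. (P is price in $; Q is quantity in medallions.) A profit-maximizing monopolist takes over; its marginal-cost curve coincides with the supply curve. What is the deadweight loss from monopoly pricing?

$108.31

Competitive equilibrium: 173 − 6.625Q = 25.2 + 5.7Q → Q* = 11.9919, P* = 93.5538.
Marginal revenue: MR = 173 − 13.25Q. Set MR = MC: 173 − 13.25Q = 25.2 + 5.7Q → Q_m = 7.7995.
Price P_m = 173 − 6.625·7.7995 = 121.3283; MC(Q_m) = 25.2 + 5.7·7.7995 = 69.6572.
Competitive Q* = 11.9919, so ΔQ = 4.1924; wedge = 121.3283 − 69.6572 = 51.6711.
DWL = ½ × 4.1924 × 51.6711 = $108.31.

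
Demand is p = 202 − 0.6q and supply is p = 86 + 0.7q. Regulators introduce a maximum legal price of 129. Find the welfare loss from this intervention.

Competitive equilibrium: 202 − 0.6q = 86 + 0.7q → q* = 89.23077, p* = 148.46154.
At the ceiling p = 129, quantity supplied = (129 − 86)/0.7 = 61.42857.
Willingness to pay at q' = 61.42857: 202 − 0.6·61.42857 = 165.14286.
Δq = 89.23077 − 61.42857 = 27.8022; wedge = 165.14286 − 129 = 36.14286.
DWL = ½ × 27.8022 × 36.14286 = 502.43.

502.43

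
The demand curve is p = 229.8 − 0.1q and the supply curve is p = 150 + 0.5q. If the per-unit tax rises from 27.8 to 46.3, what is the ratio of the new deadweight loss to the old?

2.774

Competitive equilibrium: 229.8 − 0.1q = 150 + 0.5q → q* = 133, p* = 216.5.
For a per-unit tax t: Δq = t/0.6, so DWL = ½·t·(t/0.6) = t²/1.2.
At t = 27.8: DWL = 644.033. At t = 46.3: DWL = 1786.408.
Ratio = (46.3/27.8)² = 2.774.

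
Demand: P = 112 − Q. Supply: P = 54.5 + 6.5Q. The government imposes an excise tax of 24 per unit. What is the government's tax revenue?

Competitive equilibrium: 112 − Q = 54.5 + 6.5Q → Q* = 7.6667, P* = 104.3333.
With the tax, the buyer price exceeds the seller price by 24: (112 − Q) − (54.5 + 6.5Q) = 24 → Q' = 4.4667.
Tax revenue = 24 × 4.4667 = 107.20.

107.20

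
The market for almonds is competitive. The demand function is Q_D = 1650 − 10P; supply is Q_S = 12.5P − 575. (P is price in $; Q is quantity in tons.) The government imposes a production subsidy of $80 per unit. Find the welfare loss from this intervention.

In inverse form: demand P = 165 − 0.1Q, supply P = 46 + 0.08Q.
Competitive equilibrium: 165 − 0.1Q = 46 + 0.08Q → Q* = 661.1111, P* = 98.8889.
The subsidy lowers effective supply by 80: P = 0.08Q − 34.
New quantity: 165 − 0.1Q = 0.08Q − 34 → Q' = 1105.5556.
Overproduction ΔQ = 1105.5556 − 661.1111 = 444.4445; wedge = subsidy = 80.
Deadweight loss = ½ × 444.4445 × 80 = $17777.78.

$17777.78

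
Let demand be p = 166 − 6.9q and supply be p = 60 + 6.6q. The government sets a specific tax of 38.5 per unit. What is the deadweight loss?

54.90

Competitive equilibrium: 166 − 6.9q = 60 + 6.6q → q* = 7.8519, p* = 111.8222.
With the tax, the buyer price exceeds the seller price by 38.5: (166 − 6.9q) − (60 + 6.6q) = 38.5 → q' = 5.
Δq = 7.8519 − 5 = 2.8519; the wedge equals the tax, 38.5.
Welfare loss = ½ × 2.8519 × 38.5 = 54.90.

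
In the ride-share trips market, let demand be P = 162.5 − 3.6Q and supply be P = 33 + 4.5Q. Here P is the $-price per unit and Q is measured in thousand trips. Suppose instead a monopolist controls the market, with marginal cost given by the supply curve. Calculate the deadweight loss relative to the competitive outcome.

Competitive equilibrium: 162.5 − 3.6Q = 33 + 4.5Q → Q* = 15.9877, P* = 104.9444.
Marginal revenue: MR = 162.5 − 7.2Q. Set MR = MC: 162.5 − 7.2Q = 33 + 4.5Q → Q_m = 11.0684.
Price P_m = 162.5 − 3.6·11.0684 = 122.6538; MC(Q_m) = 33 + 4.5·11.0684 = 82.8078.
Competitive Q* = 15.9877, so ΔQ = 4.9193; wedge = 122.6538 − 82.8078 = 39.846.
Deadweight loss = ½ × 4.9193 × 39.846 = $98.01 thousand.

$98.01 thousand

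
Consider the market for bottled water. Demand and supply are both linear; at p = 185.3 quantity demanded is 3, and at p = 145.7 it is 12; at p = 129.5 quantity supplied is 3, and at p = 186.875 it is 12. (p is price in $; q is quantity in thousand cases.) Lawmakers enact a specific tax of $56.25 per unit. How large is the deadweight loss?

Demand slope = (145.7 − 185.3)/(12 − 3) = −4.4, so p = 198.5 − 4.4q.
Supply slope = (186.875 − 129.5)/(12 − 3) = 6.375, so p = 110.375 + 6.375q.
Competitive equilibrium: 198.5 − 4.4q = 110.375 + 6.375q → q* = 8.17865, p* = 162.51392.
With the tax, the buyer price exceeds the seller price by 56.25: (198.5 − 4.4q) − (110.375 + 6.375q) = 56.25 → q' = 2.95824.
Δq = 8.17865 − 2.95824 = 5.22041; the wedge equals the tax, 56.25.
DWL = ½ × 5.22041 × 56.25 = $146.82 thousand.

$146.82 thousand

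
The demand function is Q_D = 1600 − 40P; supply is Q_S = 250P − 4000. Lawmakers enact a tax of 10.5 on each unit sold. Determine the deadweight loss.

In inverse form: demand P = 40 − 0.025Q, supply P = 16 + 0.004Q.
Competitive equilibrium: 40 − 0.025Q = 16 + 0.004Q → Q* = 827.5862, P* = 19.3103.
With the tax, the buyer price exceeds the seller price by 10.5: (40 − 0.025Q) − (16 + 0.004Q) = 10.5 → Q' = 465.5172.
ΔQ = 827.5862 − 465.5172 = 362.069; the wedge equals the tax, 10.5.
Welfare loss = ½ × 362.069 × 10.5 = 1900.86.

1900.86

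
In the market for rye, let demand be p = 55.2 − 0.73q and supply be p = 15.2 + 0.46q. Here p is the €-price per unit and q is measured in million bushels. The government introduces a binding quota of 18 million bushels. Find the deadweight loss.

Competitive equilibrium: 55.2 − 0.73q = 15.2 + 0.46q → q* = 33.6134, p* = 30.6622.
At q = 18: demand price = 55.2 − 0.73·18 = 42.06; supply price = 15.2 + 0.46·18 = 23.48.
Δq = 33.6134 − 18 = 15.6134; wedge = 42.06 − 23.48 = 18.58.
DWL = ½ × 15.6134 × 18.58 = €145.05 million.

€145.05 million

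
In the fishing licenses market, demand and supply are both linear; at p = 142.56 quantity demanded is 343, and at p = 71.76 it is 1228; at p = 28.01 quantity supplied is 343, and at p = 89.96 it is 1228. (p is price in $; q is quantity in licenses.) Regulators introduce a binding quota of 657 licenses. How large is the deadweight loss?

Demand slope = (71.76 − 142.56)/(1228 − 343) = −0.08, so p = 170 − 0.08q.
Supply slope = (89.96 − 28.01)/(1228 − 343) = 0.07, so p = 4 + 0.07q.
Competitive equilibrium: 170 − 0.08q = 4 + 0.07q → q* = 1106.6667, p* = 81.4667.
At q = 657: demand price = 170 − 0.08·657 = 117.44; supply price = 4 + 0.07·657 = 49.99.
Δq = 1106.6667 − 657 = 449.6667; wedge = 117.44 − 49.99 = 67.45.
The triangle = ½ × 449.6667 × 67.45 = $15165.01.

$15165.01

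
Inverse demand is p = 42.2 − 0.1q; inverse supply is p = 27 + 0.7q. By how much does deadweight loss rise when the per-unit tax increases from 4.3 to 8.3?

31.50

Competitive equilibrium: 42.2 − 0.1q = 27 + 0.7q → q* = 19, p* = 40.3.
For a per-unit tax t: Δq = t/0.8, so DWL = ½·t·(t/0.8) = t²/1.6.
At t = 4.3: DWL = 11.556. At t = 8.3: DWL = 43.056.
Increase = 43.056 − 11.556 = 31.50.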